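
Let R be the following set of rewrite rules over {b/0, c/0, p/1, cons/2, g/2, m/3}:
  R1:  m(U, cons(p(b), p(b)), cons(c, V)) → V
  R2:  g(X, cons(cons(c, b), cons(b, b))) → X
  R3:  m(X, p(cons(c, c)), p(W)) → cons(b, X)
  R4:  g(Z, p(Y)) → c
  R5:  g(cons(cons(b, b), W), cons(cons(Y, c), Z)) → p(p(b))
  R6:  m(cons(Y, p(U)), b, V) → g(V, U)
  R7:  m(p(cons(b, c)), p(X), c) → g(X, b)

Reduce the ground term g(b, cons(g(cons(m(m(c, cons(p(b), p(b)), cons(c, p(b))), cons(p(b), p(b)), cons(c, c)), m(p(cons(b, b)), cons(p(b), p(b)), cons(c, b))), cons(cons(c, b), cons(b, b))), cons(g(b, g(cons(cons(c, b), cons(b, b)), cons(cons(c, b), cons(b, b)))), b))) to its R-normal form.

1. g(b, cons(g(cons(m(m(c, cons(p(b), p(b)), cons(c, p(b))), cons(p(b), p(b)), cons(c, c)), m(p(cons(b, b)), cons(p(b), p(b)), cons(c, b))), cons(cons(c, b), cons(b, b))), cons(g(b, g(cons(cons(c, b), cons(b, b)), cons(cons(c, b), cons(b, b)))), b)))  →  g(b, cons(cons(m(m(c, cons(p(b), p(b)), cons(c, p(b))), cons(p(b), p(b)), cons(c, c)), m(p(cons(b, b)), cons(p(b), p(b)), cons(c, b))), cons(g(b, g(cons(cons(c, b), cons(b, b)), cons(cons(c, b), cons(b, b)))), b)))   [R2 at 2.1]
2. g(b, cons(cons(m(m(c, cons(p(b), p(b)), cons(c, p(b))), cons(p(b), p(b)), cons(c, c)), m(p(cons(b, b)), cons(p(b), p(b)), cons(c, b))), cons(g(b, g(cons(cons(c, b), cons(b, b)), cons(cons(c, b), cons(b, b)))), b)))  →  g(b, cons(cons(c, m(p(cons(b, b)), cons(p(b), p(b)), cons(c, b))), cons(g(b, g(cons(cons(c, b), cons(b, b)), cons(cons(c, b), cons(b, b)))), b)))   [R1 at 2.1.1]
3. g(b, cons(cons(c, m(p(cons(b, b)), cons(p(b), p(b)), cons(c, b))), cons(g(b, g(cons(cons(c, b), cons(b, b)), cons(cons(c, b), cons(b, b)))), b)))  →  g(b, cons(cons(c, b), cons(g(b, g(cons(cons(c, b), cons(b, b)), cons(cons(c, b), cons(b, b)))), b)))   [R1 at 2.1.2]
4. g(b, cons(cons(c, b), cons(g(b, g(cons(cons(c, b), cons(b, b)), cons(cons(c, b), cons(b, b)))), b)))  →  g(b, cons(cons(c, b), cons(g(b, cons(cons(c, b), cons(b, b))), b)))   [R2 at 2.2.1.2]
5. g(b, cons(cons(c, b), cons(g(b, cons(cons(c, b), cons(b, b))), b)))  →  g(b, cons(cons(c, b), cons(b, b)))   [R2 at 2.2.1]
6. g(b, cons(cons(c, b), cons(b, b)))  →  b   [R2 at ε]

b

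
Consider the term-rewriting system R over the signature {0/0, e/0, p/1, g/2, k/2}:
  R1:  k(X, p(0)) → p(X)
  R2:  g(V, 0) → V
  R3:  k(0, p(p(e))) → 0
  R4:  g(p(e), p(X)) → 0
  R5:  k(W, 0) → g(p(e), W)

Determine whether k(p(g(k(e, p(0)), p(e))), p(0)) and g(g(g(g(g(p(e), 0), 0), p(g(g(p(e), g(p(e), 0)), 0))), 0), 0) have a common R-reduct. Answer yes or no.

Reduce t₁ = k(p(g(k(e, p(0)), p(e))), p(0)):
1. k(p(g(k(e, p(0)), p(e))), p(0))  →  p(p(g(k(e, p(0)), p(e))))   [R1 at ε]
2. p(p(g(k(e, p(0)), p(e))))  →  p(p(g(p(e), p(e))))   [R1 at 1.1.1]
3. p(p(g(p(e), p(e))))  →  p(p(0))   [R4 at 1.1]

Reduce t₂ = g(g(g(g(g(p(e), 0), 0), p(g(g(p(e), g(p(e), 0)), 0))), 0), 0):
1. g(g(g(g(g(p(e), 0), 0), p(g(g(p(e), g(p(e), 0)), 0))), 0), 0)  →  g(g(g(g(p(e), 0), 0), p(g(g(p(e), g(p(e), 0)), 0))), 0)   [R2 at ε]
2. g(g(g(g(p(e), 0), 0), p(g(g(p(e), g(p(e), 0)), 0))), 0)  →  g(g(g(p(e), 0), 0), p(g(g(p(e), g(p(e), 0)), 0)))   [R2 at ε]
3. g(g(g(p(e), 0), 0), p(g(g(p(e), g(p(e), 0)), 0)))  →  g(g(p(e), 0), p(g(g(p(e), g(p(e), 0)), 0)))   [R2 at 1]
4. g(g(p(e), 0), p(g(g(p(e), g(p(e), 0)), 0)))  →  g(p(e), p(g(g(p(e), g(p(e), 0)), 0)))   [R2 at 1]
5. g(p(e), p(g(g(p(e), g(p(e), 0)), 0)))  →  0   [R4 at ε]

no — NF(t₁) = p(p(0)), NF(t₂) = 0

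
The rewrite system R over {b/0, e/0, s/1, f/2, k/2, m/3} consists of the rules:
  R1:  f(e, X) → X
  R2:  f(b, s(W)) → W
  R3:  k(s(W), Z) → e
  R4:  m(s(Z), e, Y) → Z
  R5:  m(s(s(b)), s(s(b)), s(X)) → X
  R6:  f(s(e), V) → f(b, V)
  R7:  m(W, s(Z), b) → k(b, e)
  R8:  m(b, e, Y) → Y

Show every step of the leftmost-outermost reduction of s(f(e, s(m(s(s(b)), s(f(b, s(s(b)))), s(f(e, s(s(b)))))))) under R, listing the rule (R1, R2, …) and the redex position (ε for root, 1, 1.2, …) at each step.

s(s(s(s(b))))

1. s(f(e, s(m(s(s(b)), s(f(b, s(s(b)))), s(f(e, s(s(b))))))))  →  s(s(m(s(s(b)), s(f(b, s(s(b)))), s(f(e, s(s(b)))))))   [R1 at 1]
2. s(s(m(s(s(b)), s(f(b, s(s(b)))), s(f(e, s(s(b)))))))  →  s(s(m(s(s(b)), s(s(b)), s(f(e, s(s(b)))))))   [R2 at 1.1.2.1]
3. s(s(m(s(s(b)), s(s(b)), s(f(e, s(s(b)))))))  →  s(s(f(e, s(s(b)))))   [R5 at 1.1]
4. s(s(f(e, s(s(b)))))  →  s(s(s(s(b))))   [R1 at 1.1]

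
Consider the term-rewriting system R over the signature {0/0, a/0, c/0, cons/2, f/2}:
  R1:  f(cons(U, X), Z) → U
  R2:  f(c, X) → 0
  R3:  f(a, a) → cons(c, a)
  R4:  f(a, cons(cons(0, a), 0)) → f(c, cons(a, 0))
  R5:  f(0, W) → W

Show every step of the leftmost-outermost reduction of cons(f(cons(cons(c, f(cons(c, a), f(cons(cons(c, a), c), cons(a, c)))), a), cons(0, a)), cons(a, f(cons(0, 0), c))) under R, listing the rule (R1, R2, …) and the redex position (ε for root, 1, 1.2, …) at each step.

1. cons(f(cons(cons(c, f(cons(c, a), f(cons(cons(c, a), c), cons(a, c)))), a), cons(0, a)), cons(a, f(cons(0, 0), c)))  →  cons(cons(c, f(cons(c, a), f(cons(cons(c, a), c), cons(a, c)))), cons(a, f(cons(0, 0), c)))   [R1 at 1]
2. cons(cons(c, f(cons(c, a), f(cons(cons(c, a), c), cons(a, c)))), cons(a, f(cons(0, 0), c)))  →  cons(cons(c, c), cons(a, f(cons(0, 0), c)))   [R1 at 1.2]
3. cons(cons(c, c), cons(a, f(cons(0, 0), c)))  →  cons(cons(c, c), cons(a, 0))   [R1 at 2.2]

cons(cons(c, c), cons(a, 0))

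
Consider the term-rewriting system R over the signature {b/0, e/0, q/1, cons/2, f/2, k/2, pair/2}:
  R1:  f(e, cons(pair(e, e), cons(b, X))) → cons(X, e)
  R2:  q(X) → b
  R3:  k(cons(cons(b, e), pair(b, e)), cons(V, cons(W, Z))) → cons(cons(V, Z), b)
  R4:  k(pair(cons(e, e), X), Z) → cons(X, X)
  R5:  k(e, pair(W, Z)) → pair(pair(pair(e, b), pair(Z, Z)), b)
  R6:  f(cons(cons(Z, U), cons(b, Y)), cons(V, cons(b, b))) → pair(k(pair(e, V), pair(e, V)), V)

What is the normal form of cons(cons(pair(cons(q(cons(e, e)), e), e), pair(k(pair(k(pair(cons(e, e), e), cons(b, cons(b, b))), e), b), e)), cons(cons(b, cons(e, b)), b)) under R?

1. cons(cons(pair(cons(q(cons(e, e)), e), e), pair(k(pair(k(pair(cons(e, e), e), cons(b, cons(b, b))), e), b), e)), cons(cons(b, cons(e, b)), b))  →  cons(cons(pair(cons(b, e), e), pair(k(pair(k(pair(cons(e, e), e), cons(b, cons(b, b))), e), b), e)), cons(cons(b, cons(e, b)), b))   [R2 at 1.1.1.1]
2. cons(cons(pair(cons(b, e), e), pair(k(pair(k(pair(cons(e, e), e), cons(b, cons(b, b))), e), b), e)), cons(cons(b, cons(e, b)), b))  →  cons(cons(pair(cons(b, e), e), pair(k(pair(cons(e, e), e), b), e)), cons(cons(b, cons(e, b)), b))   [R4 at 1.2.1.1.1]
3. cons(cons(pair(cons(b, e), e), pair(k(pair(cons(e, e), e), b), e)), cons(cons(b, cons(e, b)), b))  →  cons(cons(pair(cons(b, e), e), pair(cons(e, e), e)), cons(cons(b, cons(e, b)), b))   [R4 at 1.2.1]

cons(cons(pair(cons(b, e), e), pair(cons(e, e), e)), cons(cons(b, cons(e, b)), b))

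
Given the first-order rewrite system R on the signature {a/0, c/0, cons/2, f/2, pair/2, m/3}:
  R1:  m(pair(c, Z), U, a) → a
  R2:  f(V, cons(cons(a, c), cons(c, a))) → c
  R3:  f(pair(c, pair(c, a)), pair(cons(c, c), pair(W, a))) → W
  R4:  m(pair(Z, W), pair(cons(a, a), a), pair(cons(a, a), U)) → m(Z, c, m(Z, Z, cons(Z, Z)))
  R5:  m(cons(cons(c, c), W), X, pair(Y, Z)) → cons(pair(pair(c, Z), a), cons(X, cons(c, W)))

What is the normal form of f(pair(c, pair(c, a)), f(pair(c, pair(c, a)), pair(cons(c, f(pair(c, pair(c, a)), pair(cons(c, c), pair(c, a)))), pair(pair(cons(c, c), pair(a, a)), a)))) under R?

1. f(pair(c, pair(c, a)), f(pair(c, pair(c, a)), pair(cons(c, f(pair(c, pair(c, a)), pair(cons(c, c), pair(c, a)))), pair(pair(cons(c, c), pair(a, a)), a))))  →  f(pair(c, pair(c, a)), f(pair(c, pair(c, a)), pair(cons(c, c), pair(pair(cons(c, c), pair(a, a)), a))))   [R3 at 2.2.1.2]
2. f(pair(c, pair(c, a)), f(pair(c, pair(c, a)), pair(cons(c, c), pair(pair(cons(c, c), pair(a, a)), a))))  →  f(pair(c, pair(c, a)), pair(cons(c, c), pair(a, a)))   [R3 at 2]
3. f(pair(c, pair(c, a)), pair(cons(c, c), pair(a, a)))  →  a   [R3 at ε]

a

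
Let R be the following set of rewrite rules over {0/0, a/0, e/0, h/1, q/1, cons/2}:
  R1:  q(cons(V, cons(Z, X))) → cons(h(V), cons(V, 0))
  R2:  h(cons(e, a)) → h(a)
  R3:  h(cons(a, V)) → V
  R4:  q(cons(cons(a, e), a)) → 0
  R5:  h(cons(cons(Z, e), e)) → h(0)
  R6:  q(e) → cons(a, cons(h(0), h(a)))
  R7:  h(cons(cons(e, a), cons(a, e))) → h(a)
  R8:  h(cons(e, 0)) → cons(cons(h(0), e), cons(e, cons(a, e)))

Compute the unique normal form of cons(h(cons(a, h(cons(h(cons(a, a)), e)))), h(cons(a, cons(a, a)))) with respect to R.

1. cons(h(cons(a, h(cons(h(cons(a, a)), e)))), h(cons(a, cons(a, a))))  →  cons(h(cons(h(cons(a, a)), e)), h(cons(a, cons(a, a))))   [R3 at 1]
2. cons(h(cons(h(cons(a, a)), e)), h(cons(a, cons(a, a))))  →  cons(h(cons(a, e)), h(cons(a, cons(a, a))))   [R3 at 1.1.1]
3. cons(h(cons(a, e)), h(cons(a, cons(a, a))))  →  cons(e, h(cons(a, cons(a, a))))   [R3 at 1]
4. cons(e, h(cons(a, cons(a, a))))  →  cons(e, cons(a, a))   [R3 at 2]

cons(e, cons(a, a))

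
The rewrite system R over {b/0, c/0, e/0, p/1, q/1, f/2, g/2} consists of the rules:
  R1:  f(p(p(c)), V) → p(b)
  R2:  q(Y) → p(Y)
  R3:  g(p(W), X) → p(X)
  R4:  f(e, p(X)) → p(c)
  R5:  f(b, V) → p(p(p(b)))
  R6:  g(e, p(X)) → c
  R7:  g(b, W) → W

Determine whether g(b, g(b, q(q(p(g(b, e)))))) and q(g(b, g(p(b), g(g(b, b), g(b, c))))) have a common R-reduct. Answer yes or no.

no — NF(t₁) = p(p(p(e))), NF(t₂) = p(p(c))

Reduce t₁ = g(b, g(b, q(q(p(g(b, e)))))):
1. g(b, g(b, q(q(p(g(b, e))))))  →  g(b, q(q(p(g(b, e)))))   [R7 at ε]
2. g(b, q(q(p(g(b, e)))))  →  q(q(p(g(b, e))))   [R7 at ε]
3. q(q(p(g(b, e))))  →  p(q(p(g(b, e))))   [R2 at ε]
4. p(q(p(g(b, e))))  →  p(p(p(g(b, e))))   [R2 at 1]
5. p(p(p(g(b, e))))  →  p(p(p(e)))   [R7 at 1.1.1]

Reduce t₂ = q(g(b, g(p(b), g(g(b, b), g(b, c))))):
1. q(g(b, g(p(b), g(g(b, b), g(b, c)))))  →  p(g(b, g(p(b), g(g(b, b), g(b, c)))))   [R2 at ε]
2. p(g(b, g(p(b), g(g(b, b), g(b, c)))))  →  p(g(p(b), g(g(b, b), g(b, c))))   [R7 at 1]
3. p(g(p(b), g(g(b, b), g(b, c))))  →  p(p(g(g(b, b), g(b, c))))   [R3 at 1]
4. p(p(g(g(b, b), g(b, c))))  →  p(p(g(b, g(b, c))))   [R7 at 1.1.1]
5. p(p(g(b, g(b, c))))  →  p(p(g(b, c)))   [R7 at 1.1]
6. p(p(g(b, c)))  →  p(p(c))   [R7 at 1.1]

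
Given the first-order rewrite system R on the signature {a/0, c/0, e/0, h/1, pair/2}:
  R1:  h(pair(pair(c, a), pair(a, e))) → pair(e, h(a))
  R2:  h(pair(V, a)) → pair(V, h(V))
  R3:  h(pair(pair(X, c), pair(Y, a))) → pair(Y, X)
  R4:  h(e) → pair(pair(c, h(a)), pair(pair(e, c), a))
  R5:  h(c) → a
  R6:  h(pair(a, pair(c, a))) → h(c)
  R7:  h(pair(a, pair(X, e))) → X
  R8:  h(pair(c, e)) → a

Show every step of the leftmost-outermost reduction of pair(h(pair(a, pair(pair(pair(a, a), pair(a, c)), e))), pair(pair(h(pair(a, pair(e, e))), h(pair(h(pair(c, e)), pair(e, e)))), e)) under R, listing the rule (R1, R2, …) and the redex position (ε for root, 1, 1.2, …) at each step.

pair(pair(pair(a, a), pair(a, c)), pair(pair(e, e), e))

1. pair(h(pair(a, pair(pair(pair(a, a), pair(a, c)), e))), pair(pair(h(pair(a, pair(e, e))), h(pair(h(pair(c, e)), pair(e, e)))), e))  →  pair(pair(pair(a, a), pair(a, c)), pair(pair(h(pair(a, pair(e, e))), h(pair(h(pair(c, e)), pair(e, e)))), e))   [R7 at 1]
2. pair(pair(pair(a, a), pair(a, c)), pair(pair(h(pair(a, pair(e, e))), h(pair(h(pair(c, e)), pair(e, e)))), e))  →  pair(pair(pair(a, a), pair(a, c)), pair(pair(e, h(pair(h(pair(c, e)), pair(e, e)))), e))   [R7 at 2.1.1]
3. pair(pair(pair(a, a), pair(a, c)), pair(pair(e, h(pair(h(pair(c, e)), pair(e, e)))), e))  →  pair(pair(pair(a, a), pair(a, c)), pair(pair(e, h(pair(a, pair(e, e)))), e))   [R8 at 2.1.2.1.1]
4. pair(pair(pair(a, a), pair(a, c)), pair(pair(e, h(pair(a, pair(e, e)))), e))  →  pair(pair(pair(a, a), pair(a, c)), pair(pair(e, e), e))   [R7 at 2.1.2]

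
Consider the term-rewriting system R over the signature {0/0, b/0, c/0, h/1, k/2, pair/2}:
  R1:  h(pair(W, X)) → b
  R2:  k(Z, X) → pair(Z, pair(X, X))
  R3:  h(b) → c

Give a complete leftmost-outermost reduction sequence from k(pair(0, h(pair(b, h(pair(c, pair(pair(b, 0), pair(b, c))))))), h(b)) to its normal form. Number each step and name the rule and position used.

1. k(pair(0, h(pair(b, h(pair(c, pair(pair(b, 0), pair(b, c))))))), h(b))  →  pair(pair(0, h(pair(b, h(pair(c, pair(pair(b, 0), pair(b, c))))))), pair(h(b), h(b)))   [R2 at ε]
2. pair(pair(0, h(pair(b, h(pair(c, pair(pair(b, 0), pair(b, c))))))), pair(h(b), h(b)))  →  pair(pair(0, b), pair(h(b), h(b)))   [R1 at 1.2]
3. pair(pair(0, b), pair(h(b), h(b)))  →  pair(pair(0, b), pair(c, h(b)))   [R3 at 2.1]
4. pair(pair(0, b), pair(c, h(b)))  →  pair(pair(0, b), pair(c, c))   [R3 at 2.2]

pair(pair(0, b), pair(c, c))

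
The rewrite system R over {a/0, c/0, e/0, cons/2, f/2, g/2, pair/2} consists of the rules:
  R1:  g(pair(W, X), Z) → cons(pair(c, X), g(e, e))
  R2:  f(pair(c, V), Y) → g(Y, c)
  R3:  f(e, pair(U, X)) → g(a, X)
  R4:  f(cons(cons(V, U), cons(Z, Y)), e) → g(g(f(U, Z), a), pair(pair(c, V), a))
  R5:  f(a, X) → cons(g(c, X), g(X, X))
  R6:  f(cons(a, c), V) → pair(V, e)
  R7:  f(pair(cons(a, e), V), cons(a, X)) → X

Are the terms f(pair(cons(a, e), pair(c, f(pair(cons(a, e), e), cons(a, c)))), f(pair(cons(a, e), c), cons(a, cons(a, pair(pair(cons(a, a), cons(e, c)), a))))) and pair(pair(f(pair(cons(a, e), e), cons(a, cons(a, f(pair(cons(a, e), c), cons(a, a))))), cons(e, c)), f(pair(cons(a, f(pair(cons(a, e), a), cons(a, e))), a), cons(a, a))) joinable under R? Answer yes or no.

Reduce t₁ = f(pair(cons(a, e), pair(c, f(pair(cons(a, e), e), cons(a, c)))), f(pair(cons(a, e), c), cons(a, cons(a, pair(pair(cons(a, a), cons(e, c)), a))))):
1. f(pair(cons(a, e), pair(c, f(pair(cons(a, e), e), cons(a, c)))), f(pair(cons(a, e), c), cons(a, cons(a, pair(pair(cons(a, a), cons(e, c)), a)))))  →  f(pair(cons(a, e), pair(c, c)), f(pair(cons(a, e), c), cons(a, cons(a, pair(pair(cons(a, a), cons(e, c)), a)))))   [R7 at 1.2.2]
2. f(pair(cons(a, e), pair(c, c)), f(pair(cons(a, e), c), cons(a, cons(a, pair(pair(cons(a, a), cons(e, c)), a)))))  →  f(pair(cons(a, e), pair(c, c)), cons(a, pair(pair(cons(a, a), cons(e, c)), a)))   [R7 at 2]
3. f(pair(cons(a, e), pair(c, c)), cons(a, pair(pair(cons(a, a), cons(e, c)), a)))  →  pair(pair(cons(a, a), cons(e, c)), a)   [R7 at ε]

Reduce t₂ = pair(pair(f(pair(cons(a, e), e), cons(a, cons(a, f(pair(cons(a, e), c), cons(a, a))))), cons(e, c)), f(pair(cons(a, f(pair(cons(a, e), a), cons(a, e))), a), cons(a, a))):
1. pair(pair(f(pair(cons(a, e), e), cons(a, cons(a, f(pair(cons(a, e), c), cons(a, a))))), cons(e, c)), f(pair(cons(a, f(pair(cons(a, e), a), cons(a, e))), a), cons(a, a)))  →  pair(pair(cons(a, f(pair(cons(a, e), c), cons(a, a))), cons(e, c)), f(pair(cons(a, f(pair(cons(a, e), a), cons(a, e))), a), cons(a, a)))   [R7 at 1.1]
2. pair(pair(cons(a, f(pair(cons(a, e), c), cons(a, a))), cons(e, c)), f(pair(cons(a, f(pair(cons(a, e), a), cons(a, e))), a), cons(a, a)))  →  pair(pair(cons(a, a), cons(e, c)), f(pair(cons(a, f(pair(cons(a, e), a), cons(a, e))), a), cons(a, a)))   [R7 at 1.1.2]
3. pair(pair(cons(a, a), cons(e, c)), f(pair(cons(a, f(pair(cons(a, e), a), cons(a, e))), a), cons(a, a)))  →  pair(pair(cons(a, a), cons(e, c)), f(pair(cons(a, e), a), cons(a, a)))   [R7 at 2.1.1.2]
4. pair(pair(cons(a, a), cons(e, c)), f(pair(cons(a, e), a), cons(a, a)))  →  pair(pair(cons(a, a), cons(e, c)), a)   [R7 at 2]

yes — NF(t₁) = pair(pair(cons(a, a), cons(e, c)), a), NF(t₂) = pair(pair(cons(a, a), cons(e, c)), a)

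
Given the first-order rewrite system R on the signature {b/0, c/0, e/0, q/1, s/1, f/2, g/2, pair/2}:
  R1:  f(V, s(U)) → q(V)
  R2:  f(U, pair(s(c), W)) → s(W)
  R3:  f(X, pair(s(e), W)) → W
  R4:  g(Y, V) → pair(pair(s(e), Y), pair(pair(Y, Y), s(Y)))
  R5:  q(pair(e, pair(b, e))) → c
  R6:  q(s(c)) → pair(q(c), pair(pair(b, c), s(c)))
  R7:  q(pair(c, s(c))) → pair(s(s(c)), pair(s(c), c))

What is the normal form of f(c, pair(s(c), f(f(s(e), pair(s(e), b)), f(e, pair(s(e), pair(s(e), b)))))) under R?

1. f(c, pair(s(c), f(f(s(e), pair(s(e), b)), f(e, pair(s(e), pair(s(e), b))))))  →  s(f(f(s(e), pair(s(e), b)), f(e, pair(s(e), pair(s(e), b)))))   [R2 at ε]
2. s(f(f(s(e), pair(s(e), b)), f(e, pair(s(e), pair(s(e), b)))))  →  s(f(b, f(e, pair(s(e), pair(s(e), b)))))   [R3 at 1.1]
3. s(f(b, f(e, pair(s(e), pair(s(e), b)))))  →  s(f(b, pair(s(e), b)))   [R3 at 1.2]
4. s(f(b, pair(s(e), b)))  →  s(b)   [R3 at 1]

s(b)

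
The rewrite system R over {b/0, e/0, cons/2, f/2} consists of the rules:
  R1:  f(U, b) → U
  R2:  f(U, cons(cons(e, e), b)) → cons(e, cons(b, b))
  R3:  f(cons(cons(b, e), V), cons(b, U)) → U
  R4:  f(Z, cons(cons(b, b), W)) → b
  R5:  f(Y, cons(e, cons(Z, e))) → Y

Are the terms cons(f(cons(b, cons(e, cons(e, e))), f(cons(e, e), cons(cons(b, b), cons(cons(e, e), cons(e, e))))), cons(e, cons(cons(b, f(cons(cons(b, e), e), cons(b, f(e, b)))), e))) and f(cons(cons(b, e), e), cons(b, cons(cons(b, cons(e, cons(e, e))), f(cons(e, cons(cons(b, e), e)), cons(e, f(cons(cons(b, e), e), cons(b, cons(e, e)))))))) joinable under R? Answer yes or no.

Reduce t₁ = cons(f(cons(b, cons(e, cons(e, e))), f(cons(e, e), cons(cons(b, b), cons(cons(e, e), cons(e, e))))), cons(e, cons(cons(b, f(cons(cons(b, e), e), cons(b, f(e, b)))), e))):
1. cons(f(cons(b, cons(e, cons(e, e))), f(cons(e, e), cons(cons(b, b), cons(cons(e, e), cons(e, e))))), cons(e, cons(cons(b, f(cons(cons(b, e), e), cons(b, f(e, b)))), e)))  →  cons(f(cons(b, cons(e, cons(e, e))), b), cons(e, cons(cons(b, f(cons(cons(b, e), e), cons(b, f(e, b)))), e)))   [R4 at 1.2]
2. cons(f(cons(b, cons(e, cons(e, e))), b), cons(e, cons(cons(b, f(cons(cons(b, e), e), cons(b, f(e, b)))), e)))  →  cons(cons(b, cons(e, cons(e, e))), cons(e, cons(cons(b, f(cons(cons(b, e), e), cons(b, f(e, b)))), e)))   [R1 at 1]
3. cons(cons(b, cons(e, cons(e, e))), cons(e, cons(cons(b, f(cons(cons(b, e), e), cons(b, f(e, b)))), e)))  →  cons(cons(b, cons(e, cons(e, e))), cons(e, cons(cons(b, f(e, b)), e)))   [R3 at 2.2.1.2]
4. cons(cons(b, cons(e, cons(e, e))), cons(e, cons(cons(b, f(e, b)), e)))  →  cons(cons(b, cons(e, cons(e, e))), cons(e, cons(cons(b, e), e)))   [R1 at 2.2.1.2]

Reduce t₂ = f(cons(cons(b, e), e), cons(b, cons(cons(b, cons(e, cons(e, e))), f(cons(e, cons(cons(b, e), e)), cons(e, f(cons(cons(b, e), e), cons(b, cons(e, e)))))))):
1. f(cons(cons(b, e), e), cons(b, cons(cons(b, cons(e, cons(e, e))), f(cons(e, cons(cons(b, e), e)), cons(e, f(cons(cons(b, e), e), cons(b, cons(e, e))))))))  →  cons(cons(b, cons(e, cons(e, e))), f(cons(e, cons(cons(b, e), e)), cons(e, f(cons(cons(b, e), e), cons(b, cons(e, e))))))   [R3 at ε]
2. cons(cons(b, cons(e, cons(e, e))), f(cons(e, cons(cons(b, e), e)), cons(e, f(cons(cons(b, e), e), cons(b, cons(e, e))))))  →  cons(cons(b, cons(e, cons(e, e))), f(cons(e, cons(cons(b, e), e)), cons(e, cons(e, e))))   [R3 at 2.2.2]
3. cons(cons(b, cons(e, cons(e, e))), f(cons(e, cons(cons(b, e), e)), cons(e, cons(e, e))))  →  cons(cons(b, cons(e, cons(e, e))), cons(e, cons(cons(b, e), e)))   [R5 at 2]

yes — NF(t₁) = cons(cons(b, cons(e, cons(e, e))), cons(e, cons(cons(b, e), e))), NF(t₂) = cons(cons(b, cons(e, cons(e, e))), cons(e, cons(cons(b, e), e)))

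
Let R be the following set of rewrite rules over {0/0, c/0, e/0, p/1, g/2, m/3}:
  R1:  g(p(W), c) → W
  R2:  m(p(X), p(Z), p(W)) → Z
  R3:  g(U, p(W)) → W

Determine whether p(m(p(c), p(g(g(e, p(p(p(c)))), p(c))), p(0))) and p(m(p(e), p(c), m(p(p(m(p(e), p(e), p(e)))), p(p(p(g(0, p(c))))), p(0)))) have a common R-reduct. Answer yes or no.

Reduce t₁ = p(m(p(c), p(g(g(e, p(p(p(c)))), p(c))), p(0))):
1. p(m(p(c), p(g(g(e, p(p(p(c)))), p(c))), p(0)))  →  p(g(g(e, p(p(p(c)))), p(c)))   [R2 at 1]
2. p(g(g(e, p(p(p(c)))), p(c)))  →  p(c)   [R3 at 1]

Reduce t₂ = p(m(p(e), p(c), m(p(p(m(p(e), p(e), p(e)))), p(p(p(g(0, p(c))))), p(0)))):
1. p(m(p(e), p(c), m(p(p(m(p(e), p(e), p(e)))), p(p(p(g(0, p(c))))), p(0))))  →  p(m(p(e), p(c), p(p(g(0, p(c))))))   [R2 at 1.3]
2. p(m(p(e), p(c), p(p(g(0, p(c))))))  →  p(c)   [R2 at 1]

yes — NF(t₁) = p(c), NF(t₂) = p(c)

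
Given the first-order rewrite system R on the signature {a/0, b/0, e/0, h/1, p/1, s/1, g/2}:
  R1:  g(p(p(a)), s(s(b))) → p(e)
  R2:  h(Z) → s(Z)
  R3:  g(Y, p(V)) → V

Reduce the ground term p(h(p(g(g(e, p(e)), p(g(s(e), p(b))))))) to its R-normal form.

1. p(h(p(g(g(e, p(e)), p(g(s(e), p(b)))))))  →  p(s(p(g(g(e, p(e)), p(g(s(e), p(b)))))))   [R2 at 1]
2. p(s(p(g(g(e, p(e)), p(g(s(e), p(b)))))))  →  p(s(p(g(s(e), p(b)))))   [R3 at 1.1.1]
3. p(s(p(g(s(e), p(b)))))  →  p(s(p(b)))   [R3 at 1.1.1]

p(s(p(b)))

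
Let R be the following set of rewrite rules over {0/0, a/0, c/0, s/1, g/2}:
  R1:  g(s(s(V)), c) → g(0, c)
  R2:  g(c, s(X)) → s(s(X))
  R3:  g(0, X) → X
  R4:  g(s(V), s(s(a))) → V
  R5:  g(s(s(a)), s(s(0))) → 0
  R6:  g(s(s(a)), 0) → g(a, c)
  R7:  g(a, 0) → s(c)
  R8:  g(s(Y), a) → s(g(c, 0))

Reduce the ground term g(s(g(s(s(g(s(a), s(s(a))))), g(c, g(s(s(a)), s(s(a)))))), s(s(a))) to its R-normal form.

s(a)

1. g(s(g(s(s(g(s(a), s(s(a))))), g(c, g(s(s(a)), s(s(a)))))), s(s(a)))  →  g(s(s(g(s(a), s(s(a))))), g(c, g(s(s(a)), s(s(a)))))   [R4 at ε]
2. g(s(s(g(s(a), s(s(a))))), g(c, g(s(s(a)), s(s(a)))))  →  g(s(s(a)), g(c, g(s(s(a)), s(s(a)))))   [R4 at 1.1.1]
3. g(s(s(a)), g(c, g(s(s(a)), s(s(a)))))  →  g(s(s(a)), g(c, s(a)))   [R4 at 2.2]
4. g(s(s(a)), g(c, s(a)))  →  g(s(s(a)), s(s(a)))   [R2 at 2]
5. g(s(s(a)), s(s(a)))  →  s(a)   [R4 at ε]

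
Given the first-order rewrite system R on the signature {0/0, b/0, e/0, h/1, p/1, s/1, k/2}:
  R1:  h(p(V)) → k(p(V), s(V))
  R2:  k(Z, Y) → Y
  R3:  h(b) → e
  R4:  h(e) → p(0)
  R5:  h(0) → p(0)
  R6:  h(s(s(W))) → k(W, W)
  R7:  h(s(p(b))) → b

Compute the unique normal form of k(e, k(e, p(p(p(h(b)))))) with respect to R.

p(p(p(e)))

1. k(e, k(e, p(p(p(h(b))))))  →  k(e, p(p(p(h(b)))))   [R2 at ε]
2. k(e, p(p(p(h(b)))))  →  p(p(p(h(b))))   [R2 at ε]
3. p(p(p(h(b))))  →  p(p(p(e)))   [R3 at 1.1.1]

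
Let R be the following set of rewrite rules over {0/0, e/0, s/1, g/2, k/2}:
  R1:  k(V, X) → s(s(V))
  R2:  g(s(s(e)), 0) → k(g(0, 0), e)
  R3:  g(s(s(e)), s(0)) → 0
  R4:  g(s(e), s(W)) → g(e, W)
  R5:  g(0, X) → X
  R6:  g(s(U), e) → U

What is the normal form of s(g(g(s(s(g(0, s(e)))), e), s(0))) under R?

s(0)

1. s(g(g(s(s(g(0, s(e)))), e), s(0)))  →  s(g(s(g(0, s(e))), s(0)))   [R6 at 1.1]
2. s(g(s(g(0, s(e))), s(0)))  →  s(g(s(s(e)), s(0)))   [R5 at 1.1.1]
3. s(g(s(s(e)), s(0)))  →  s(0)   [R3 at 1]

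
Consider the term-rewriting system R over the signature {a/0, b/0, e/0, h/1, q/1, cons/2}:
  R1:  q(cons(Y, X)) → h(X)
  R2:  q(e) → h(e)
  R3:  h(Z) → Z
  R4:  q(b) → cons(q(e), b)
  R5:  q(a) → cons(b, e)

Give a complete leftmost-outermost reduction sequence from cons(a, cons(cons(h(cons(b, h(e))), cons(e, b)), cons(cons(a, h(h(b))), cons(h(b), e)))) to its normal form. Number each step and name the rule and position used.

1. cons(a, cons(cons(h(cons(b, h(e))), cons(e, b)), cons(cons(a, h(h(b))), cons(h(b), e))))  →  cons(a, cons(cons(cons(b, h(e)), cons(e, b)), cons(cons(a, h(h(b))), cons(h(b), e))))   [R3 at 2.1.1]
2. cons(a, cons(cons(cons(b, h(e)), cons(e, b)), cons(cons(a, h(h(b))), cons(h(b), e))))  →  cons(a, cons(cons(cons(b, e), cons(e, b)), cons(cons(a, h(h(b))), cons(h(b), e))))   [R3 at 2.1.1.2]
3. cons(a, cons(cons(cons(b, e), cons(e, b)), cons(cons(a, h(h(b))), cons(h(b), e))))  →  cons(a, cons(cons(cons(b, e), cons(e, b)), cons(cons(a, h(b)), cons(h(b), e))))   [R3 at 2.2.1.2]
4. cons(a, cons(cons(cons(b, e), cons(e, b)), cons(cons(a, h(b)), cons(h(b), e))))  →  cons(a, cons(cons(cons(b, e), cons(e, b)), cons(cons(a, b), cons(h(b), e))))   [R3 at 2.2.1.2]
5. cons(a, cons(cons(cons(b, e), cons(e, b)), cons(cons(a, b), cons(h(b), e))))  →  cons(a, cons(cons(cons(b, e), cons(e, b)), cons(cons(a, b), cons(b, e))))   [R3 at 2.2.2.1]

cons(a, cons(cons(cons(b, e), cons(e, b)), cons(cons(a, b), cons(b, e))))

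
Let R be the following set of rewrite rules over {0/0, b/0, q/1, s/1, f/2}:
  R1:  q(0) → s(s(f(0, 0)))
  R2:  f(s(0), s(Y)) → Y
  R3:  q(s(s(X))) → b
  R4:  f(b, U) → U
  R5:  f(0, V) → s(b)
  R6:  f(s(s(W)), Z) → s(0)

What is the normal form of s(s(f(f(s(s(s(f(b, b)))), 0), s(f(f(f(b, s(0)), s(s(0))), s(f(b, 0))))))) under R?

s(s(0))

1. s(s(f(f(s(s(s(f(b, b)))), 0), s(f(f(f(b, s(0)), s(s(0))), s(f(b, 0)))))))  →  s(s(f(s(0), s(f(f(f(b, s(0)), s(s(0))), s(f(b, 0)))))))   [R6 at 1.1.1]
2. s(s(f(s(0), s(f(f(f(b, s(0)), s(s(0))), s(f(b, 0)))))))  →  s(s(f(f(f(b, s(0)), s(s(0))), s(f(b, 0)))))   [R2 at 1.1]
3. s(s(f(f(f(b, s(0)), s(s(0))), s(f(b, 0)))))  →  s(s(f(f(s(0), s(s(0))), s(f(b, 0)))))   [R4 at 1.1.1.1]
4. s(s(f(f(s(0), s(s(0))), s(f(b, 0)))))  →  s(s(f(s(0), s(f(b, 0)))))   [R2 at 1.1.1]
5. s(s(f(s(0), s(f(b, 0)))))  →  s(s(f(b, 0)))   [R2 at 1.1]
6. s(s(f(b, 0)))  →  s(s(0))   [R4 at 1.1]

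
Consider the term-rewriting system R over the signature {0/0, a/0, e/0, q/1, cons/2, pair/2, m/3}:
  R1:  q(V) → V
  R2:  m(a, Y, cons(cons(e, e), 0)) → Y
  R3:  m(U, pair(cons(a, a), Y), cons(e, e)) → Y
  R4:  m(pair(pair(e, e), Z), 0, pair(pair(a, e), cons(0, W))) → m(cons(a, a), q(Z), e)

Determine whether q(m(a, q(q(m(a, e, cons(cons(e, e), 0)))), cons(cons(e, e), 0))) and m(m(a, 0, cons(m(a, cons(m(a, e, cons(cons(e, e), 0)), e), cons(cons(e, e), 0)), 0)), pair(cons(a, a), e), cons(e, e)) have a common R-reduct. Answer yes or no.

yes — NF(t₁) = e, NF(t₂) = e

Reduce t₁ = q(m(a, q(q(m(a, e, cons(cons(e, e), 0)))), cons(cons(e, e), 0))):
1. q(m(a, q(q(m(a, e, cons(cons(e, e), 0)))), cons(cons(e, e), 0)))  →  m(a, q(q(m(a, e, cons(cons(e, e), 0)))), cons(cons(e, e), 0))   [R1 at ε]
2. m(a, q(q(m(a, e, cons(cons(e, e), 0)))), cons(cons(e, e), 0))  →  q(q(m(a, e, cons(cons(e, e), 0))))   [R2 at ε]
3. q(q(m(a, e, cons(cons(e, e), 0))))  →  q(m(a, e, cons(cons(e, e), 0)))   [R1 at ε]
4. q(m(a, e, cons(cons(e, e), 0)))  →  m(a, e, cons(cons(e, e), 0))   [R1 at ε]
5. m(a, e, cons(cons(e, e), 0))  →  e   [R2 at ε]

Reduce t₂ = m(m(a, 0, cons(m(a, cons(m(a, e, cons(cons(e, e), 0)), e), cons(cons(e, e), 0)), 0)), pair(cons(a, a), e), cons(e, e)):
1. m(m(a, 0, cons(m(a, cons(m(a, e, cons(cons(e, e), 0)), e), cons(cons(e, e), 0)), 0)), pair(cons(a, a), e), cons(e, e))  →  e   [R3 at ε]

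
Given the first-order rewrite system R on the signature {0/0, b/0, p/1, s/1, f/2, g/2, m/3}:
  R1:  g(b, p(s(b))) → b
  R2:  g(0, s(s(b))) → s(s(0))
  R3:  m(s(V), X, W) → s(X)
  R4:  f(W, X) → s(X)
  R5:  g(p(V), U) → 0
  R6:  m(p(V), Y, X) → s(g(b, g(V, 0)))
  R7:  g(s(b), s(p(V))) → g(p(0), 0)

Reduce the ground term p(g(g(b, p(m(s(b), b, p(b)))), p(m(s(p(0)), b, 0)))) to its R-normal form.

1. p(g(g(b, p(m(s(b), b, p(b)))), p(m(s(p(0)), b, 0))))  →  p(g(g(b, p(s(b))), p(m(s(p(0)), b, 0))))   [R3 at 1.1.2.1]
2. p(g(g(b, p(s(b))), p(m(s(p(0)), b, 0))))  →  p(g(b, p(m(s(p(0)), b, 0))))   [R1 at 1.1]
3. p(g(b, p(m(s(p(0)), b, 0))))  →  p(g(b, p(s(b))))   [R3 at 1.2.1]
4. p(g(b, p(s(b))))  →  p(b)   [R1 at 1]

p(b)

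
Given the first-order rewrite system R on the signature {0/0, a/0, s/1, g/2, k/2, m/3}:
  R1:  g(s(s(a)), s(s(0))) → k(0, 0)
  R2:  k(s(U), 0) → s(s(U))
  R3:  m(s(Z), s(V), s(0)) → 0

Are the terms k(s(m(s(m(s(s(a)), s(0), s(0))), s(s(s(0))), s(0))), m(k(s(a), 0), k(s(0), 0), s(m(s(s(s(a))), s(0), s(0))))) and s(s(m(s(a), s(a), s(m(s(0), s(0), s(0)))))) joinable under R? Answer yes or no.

yes — NF(t₁) = s(s(0)), NF(t₂) = s(s(0))

Reduce t₁ = k(s(m(s(m(s(s(a)), s(0), s(0))), s(s(s(0))), s(0))), m(k(s(a), 0), k(s(0), 0), s(m(s(s(s(a))), s(0), s(0))))):
1. k(s(m(s(m(s(s(a)), s(0), s(0))), s(s(s(0))), s(0))), m(k(s(a), 0), k(s(0), 0), s(m(s(s(s(a))), s(0), s(0)))))  →  k(s(0), m(k(s(a), 0), k(s(0), 0), s(m(s(s(s(a))), s(0), s(0)))))   [R3 at 1.1]
2. k(s(0), m(k(s(a), 0), k(s(0), 0), s(m(s(s(s(a))), s(0), s(0)))))  →  k(s(0), m(s(s(a)), k(s(0), 0), s(m(s(s(s(a))), s(0), s(0)))))   [R2 at 2.1]
3. k(s(0), m(s(s(a)), k(s(0), 0), s(m(s(s(s(a))), s(0), s(0)))))  →  k(s(0), m(s(s(a)), s(s(0)), s(m(s(s(s(a))), s(0), s(0)))))   [R2 at 2.2]
4. k(s(0), m(s(s(a)), s(s(0)), s(m(s(s(s(a))), s(0), s(0)))))  →  k(s(0), m(s(s(a)), s(s(0)), s(0)))   [R3 at 2.3.1]
5. k(s(0), m(s(s(a)), s(s(0)), s(0)))  →  k(s(0), 0)   [R3 at 2]
6. k(s(0), 0)  →  s(s(0))   [R2 at ε]

Reduce t₂ = s(s(m(s(a), s(a), s(m(s(0), s(0), s(0)))))):
1. s(s(m(s(a), s(a), s(m(s(0), s(0), s(0))))))  →  s(s(m(s(a), s(a), s(0))))   [R3 at 1.1.3.1]
2. s(s(m(s(a), s(a), s(0))))  →  s(s(0))   [R3 at 1.1]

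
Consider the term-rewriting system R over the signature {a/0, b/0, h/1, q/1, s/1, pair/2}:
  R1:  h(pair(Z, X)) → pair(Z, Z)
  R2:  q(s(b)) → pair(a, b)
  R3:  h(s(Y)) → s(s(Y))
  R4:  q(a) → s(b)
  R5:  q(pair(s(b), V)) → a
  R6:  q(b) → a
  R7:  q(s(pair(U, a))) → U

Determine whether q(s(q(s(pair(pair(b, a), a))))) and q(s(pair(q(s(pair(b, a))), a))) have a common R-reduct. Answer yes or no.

yes — NF(t₁) = b, NF(t₂) = b

Reduce t₁ = q(s(q(s(pair(pair(b, a), a))))):
1. q(s(q(s(pair(pair(b, a), a)))))  →  q(s(pair(b, a)))   [R7 at 1.1]
2. q(s(pair(b, a)))  →  b   [R7 at ε]

Reduce t₂ = q(s(pair(q(s(pair(b, a))), a))):
1. q(s(pair(q(s(pair(b, a))), a)))  →  q(s(pair(b, a)))   [R7 at ε]
2. q(s(pair(b, a)))  →  b   [R7 at ε]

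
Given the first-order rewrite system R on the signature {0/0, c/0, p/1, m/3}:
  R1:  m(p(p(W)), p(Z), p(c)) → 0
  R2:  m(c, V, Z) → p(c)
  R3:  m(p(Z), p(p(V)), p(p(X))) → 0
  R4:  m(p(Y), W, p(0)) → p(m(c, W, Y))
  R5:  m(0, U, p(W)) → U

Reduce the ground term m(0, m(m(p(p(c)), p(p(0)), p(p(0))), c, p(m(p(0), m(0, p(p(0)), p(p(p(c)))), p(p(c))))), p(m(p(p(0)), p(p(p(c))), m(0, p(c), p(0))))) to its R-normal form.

c

1. m(0, m(m(p(p(c)), p(p(0)), p(p(0))), c, p(m(p(0), m(0, p(p(0)), p(p(p(c)))), p(p(c))))), p(m(p(p(0)), p(p(p(c))), m(0, p(c), p(0)))))  →  m(m(p(p(c)), p(p(0)), p(p(0))), c, p(m(p(0), m(0, p(p(0)), p(p(p(c)))), p(p(c)))))   [R5 at ε]
2. m(m(p(p(c)), p(p(0)), p(p(0))), c, p(m(p(0), m(0, p(p(0)), p(p(p(c)))), p(p(c)))))  →  m(0, c, p(m(p(0), m(0, p(p(0)), p(p(p(c)))), p(p(c)))))   [R3 at 1]
3. m(0, c, p(m(p(0), m(0, p(p(0)), p(p(p(c)))), p(p(c)))))  →  c   [R5 at ε]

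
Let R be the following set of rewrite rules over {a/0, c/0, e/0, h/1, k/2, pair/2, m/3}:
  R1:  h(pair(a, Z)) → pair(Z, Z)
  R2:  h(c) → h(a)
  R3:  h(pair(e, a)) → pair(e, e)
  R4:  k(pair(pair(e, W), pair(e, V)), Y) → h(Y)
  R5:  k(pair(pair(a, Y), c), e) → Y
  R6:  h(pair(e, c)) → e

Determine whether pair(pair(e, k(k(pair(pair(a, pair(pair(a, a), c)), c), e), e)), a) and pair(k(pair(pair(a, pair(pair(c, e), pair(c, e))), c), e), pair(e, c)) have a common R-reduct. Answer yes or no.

Reduce t₁ = pair(pair(e, k(k(pair(pair(a, pair(pair(a, a), c)), c), e), e)), a):
1. pair(pair(e, k(k(pair(pair(a, pair(pair(a, a), c)), c), e), e)), a)  →  pair(pair(e, k(pair(pair(a, a), c), e)), a)   [R5 at 1.2.1]
2. pair(pair(e, k(pair(pair(a, a), c), e)), a)  →  pair(pair(e, a), a)   [R5 at 1.2]

Reduce t₂ = pair(k(pair(pair(a, pair(pair(c, e), pair(c, e))), c), e), pair(e, c)):
1. pair(k(pair(pair(a, pair(pair(c, e), pair(c, e))), c), e), pair(e, c))  →  pair(pair(pair(c, e), pair(c, e)), pair(e, c))   [R5 at 1]

no — NF(t₁) = pair(pair(e, a), a), NF(t₂) = pair(pair(pair(c, e), pair(c, e)), pair(e, c))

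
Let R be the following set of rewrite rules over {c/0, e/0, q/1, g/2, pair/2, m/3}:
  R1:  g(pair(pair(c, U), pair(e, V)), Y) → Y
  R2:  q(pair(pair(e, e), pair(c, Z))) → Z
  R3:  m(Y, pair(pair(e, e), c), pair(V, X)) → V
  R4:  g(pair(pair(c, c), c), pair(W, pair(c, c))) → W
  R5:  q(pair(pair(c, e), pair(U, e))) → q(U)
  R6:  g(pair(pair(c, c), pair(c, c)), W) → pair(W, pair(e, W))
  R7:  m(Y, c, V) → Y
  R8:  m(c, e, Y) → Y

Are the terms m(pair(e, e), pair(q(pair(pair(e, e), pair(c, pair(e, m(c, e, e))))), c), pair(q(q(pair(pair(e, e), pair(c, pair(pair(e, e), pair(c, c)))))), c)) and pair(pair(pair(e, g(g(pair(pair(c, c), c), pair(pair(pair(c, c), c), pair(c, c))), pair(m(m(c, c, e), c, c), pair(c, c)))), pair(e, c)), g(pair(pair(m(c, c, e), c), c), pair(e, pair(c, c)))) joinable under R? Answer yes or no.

Reduce t₁ = m(pair(e, e), pair(q(pair(pair(e, e), pair(c, pair(e, m(c, e, e))))), c), pair(q(q(pair(pair(e, e), pair(c, pair(pair(e, e), pair(c, c)))))), c)):
1. m(pair(e, e), pair(q(pair(pair(e, e), pair(c, pair(e, m(c, e, e))))), c), pair(q(q(pair(pair(e, e), pair(c, pair(pair(e, e), pair(c, c)))))), c))  →  m(pair(e, e), pair(pair(e, m(c, e, e)), c), pair(q(q(pair(pair(e, e), pair(c, pair(pair(e, e), pair(c, c)))))), c))   [R2 at 2.1]
2. m(pair(e, e), pair(pair(e, m(c, e, e)), c), pair(q(q(pair(pair(e, e), pair(c, pair(pair(e, e), pair(c, c)))))), c))  →  m(pair(e, e), pair(pair(e, e), c), pair(q(q(pair(pair(e, e), pair(c, pair(pair(e, e), pair(c, c)))))), c))   [R8 at 2.1.2]
3. m(pair(e, e), pair(pair(e, e), c), pair(q(q(pair(pair(e, e), pair(c, pair(pair(e, e), pair(c, c)))))), c))  →  q(q(pair(pair(e, e), pair(c, pair(pair(e, e), pair(c, c))))))   [R3 at ε]
4. q(q(pair(pair(e, e), pair(c, pair(pair(e, e), pair(c, c))))))  →  q(pair(pair(e, e), pair(c, c)))   [R2 at 1]
5. q(pair(pair(e, e), pair(c, c)))  →  c   [R2 at ε]

Reduce t₂ = pair(pair(pair(e, g(g(pair(pair(c, c), c), pair(pair(pair(c, c), c), pair(c, c))), pair(m(m(c, c, e), c, c), pair(c, c)))), pair(e, c)), g(pair(pair(m(c, c, e), c), c), pair(e, pair(c, c)))):
1. pair(pair(pair(e, g(g(pair(pair(c, c), c), pair(pair(pair(c, c), c), pair(c, c))), pair(m(m(c, c, e), c, c), pair(c, c)))), pair(e, c)), g(pair(pair(m(c, c, e), c), c), pair(e, pair(c, c))))  →  pair(pair(pair(e, g(pair(pair(c, c), c), pair(m(m(c, c, e), c, c), pair(c, c)))), pair(e, c)), g(pair(pair(m(c, c, e), c), c), pair(e, pair(c, c))))   [R4 at 1.1.2.1]
2. pair(pair(pair(e, g(pair(pair(c, c), c), pair(m(m(c, c, e), c, c), pair(c, c)))), pair(e, c)), g(pair(pair(m(c, c, e), c), c), pair(e, pair(c, c))))  →  pair(pair(pair(e, m(m(c, c, e), c, c)), pair(e, c)), g(pair(pair(m(c, c, e), c), c), pair(e, pair(c, c))))   [R4 at 1.1.2]
3. pair(pair(pair(e, m(m(c, c, e), c, c)), pair(e, c)), g(pair(pair(m(c, c, e), c), c), pair(e, pair(c, c))))  →  pair(pair(pair(e, m(c, c, e)), pair(e, c)), g(pair(pair(m(c, c, e), c), c), pair(e, pair(c, c))))   [R7 at 1.1.2]
4. pair(pair(pair(e, m(c, c, e)), pair(e, c)), g(pair(pair(m(c, c, e), c), c), pair(e, pair(c, c))))  →  pair(pair(pair(e, c), pair(e, c)), g(pair(pair(m(c, c, e), c), c), pair(e, pair(c, c))))   [R7 at 1.1.2]
5. pair(pair(pair(e, c), pair(e, c)), g(pair(pair(m(c, c, e), c), c), pair(e, pair(c, c))))  →  pair(pair(pair(e, c), pair(e, c)), g(pair(pair(c, c), c), pair(e, pair(c, c))))   [R7 at 2.1.1.1]
6. pair(pair(pair(e, c), pair(e, c)), g(pair(pair(c, c), c), pair(e, pair(c, c))))  →  pair(pair(pair(e, c), pair(e, c)), e)   [R4 at 2]

no — NF(t₁) = c, NF(t₂) = pair(pair(pair(e, c), pair(e, c)), e)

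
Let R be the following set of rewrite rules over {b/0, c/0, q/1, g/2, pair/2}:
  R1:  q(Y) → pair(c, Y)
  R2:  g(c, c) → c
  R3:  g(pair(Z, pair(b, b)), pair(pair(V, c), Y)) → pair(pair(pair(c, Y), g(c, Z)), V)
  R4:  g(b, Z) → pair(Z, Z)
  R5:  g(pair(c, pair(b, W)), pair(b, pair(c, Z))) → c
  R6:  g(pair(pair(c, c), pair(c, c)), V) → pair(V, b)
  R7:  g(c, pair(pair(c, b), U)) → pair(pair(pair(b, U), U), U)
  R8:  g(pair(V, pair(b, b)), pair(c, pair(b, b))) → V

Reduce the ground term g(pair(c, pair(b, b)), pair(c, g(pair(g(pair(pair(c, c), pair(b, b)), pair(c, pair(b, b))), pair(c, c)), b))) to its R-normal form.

c

1. g(pair(c, pair(b, b)), pair(c, g(pair(g(pair(pair(c, c), pair(b, b)), pair(c, pair(b, b))), pair(c, c)), b)))  →  g(pair(c, pair(b, b)), pair(c, g(pair(pair(c, c), pair(c, c)), b)))   [R8 at 2.2.1.1]
2. g(pair(c, pair(b, b)), pair(c, g(pair(pair(c, c), pair(c, c)), b)))  →  g(pair(c, pair(b, b)), pair(c, pair(b, b)))   [R6 at 2.2]
3. g(pair(c, pair(b, b)), pair(c, pair(b, b)))  →  c   [R8 at ε]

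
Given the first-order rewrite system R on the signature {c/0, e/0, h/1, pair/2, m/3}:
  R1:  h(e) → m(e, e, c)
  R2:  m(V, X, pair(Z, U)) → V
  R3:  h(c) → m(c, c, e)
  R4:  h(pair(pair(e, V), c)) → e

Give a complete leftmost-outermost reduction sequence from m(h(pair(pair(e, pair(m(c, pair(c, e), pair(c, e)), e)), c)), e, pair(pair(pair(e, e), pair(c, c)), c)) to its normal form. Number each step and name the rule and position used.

1. m(h(pair(pair(e, pair(m(c, pair(c, e), pair(c, e)), e)), c)), e, pair(pair(pair(e, e), pair(c, c)), c))  →  h(pair(pair(e, pair(m(c, pair(c, e), pair(c, e)), e)), c))   [R2 at ε]
2. h(pair(pair(e, pair(m(c, pair(c, e), pair(c, e)), e)), c))  →  e   [R4 at ε]

e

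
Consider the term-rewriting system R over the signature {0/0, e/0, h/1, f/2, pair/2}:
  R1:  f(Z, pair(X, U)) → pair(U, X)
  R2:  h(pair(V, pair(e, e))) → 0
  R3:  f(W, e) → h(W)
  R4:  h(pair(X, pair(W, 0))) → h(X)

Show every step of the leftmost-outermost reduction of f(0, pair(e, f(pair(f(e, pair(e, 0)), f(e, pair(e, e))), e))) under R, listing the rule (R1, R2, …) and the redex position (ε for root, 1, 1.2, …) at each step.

1. f(0, pair(e, f(pair(f(e, pair(e, 0)), f(e, pair(e, e))), e)))  →  pair(f(pair(f(e, pair(e, 0)), f(e, pair(e, e))), e), e)   [R1 at ε]
2. pair(f(pair(f(e, pair(e, 0)), f(e, pair(e, e))), e), e)  →  pair(h(pair(f(e, pair(e, 0)), f(e, pair(e, e)))), e)   [R3 at 1]
3. pair(h(pair(f(e, pair(e, 0)), f(e, pair(e, e)))), e)  →  pair(h(pair(pair(0, e), f(e, pair(e, e)))), e)   [R1 at 1.1.1]
4. pair(h(pair(pair(0, e), f(e, pair(e, e)))), e)  →  pair(h(pair(pair(0, e), pair(e, e))), e)   [R1 at 1.1.2]
5. pair(h(pair(pair(0, e), pair(e, e))), e)  →  pair(0, e)   [R2 at 1]

pair(0, e)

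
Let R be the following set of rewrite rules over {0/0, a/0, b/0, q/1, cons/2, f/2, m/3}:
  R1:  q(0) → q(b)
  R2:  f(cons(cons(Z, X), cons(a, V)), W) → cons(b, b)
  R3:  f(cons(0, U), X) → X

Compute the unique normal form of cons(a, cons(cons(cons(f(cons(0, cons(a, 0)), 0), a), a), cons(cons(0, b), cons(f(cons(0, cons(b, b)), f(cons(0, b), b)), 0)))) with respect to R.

1. cons(a, cons(cons(cons(f(cons(0, cons(a, 0)), 0), a), a), cons(cons(0, b), cons(f(cons(0, cons(b, b)), f(cons(0, b), b)), 0))))  →  cons(a, cons(cons(cons(0, a), a), cons(cons(0, b), cons(f(cons(0, cons(b, b)), f(cons(0, b), b)), 0))))   [R3 at 2.1.1.1]
2. cons(a, cons(cons(cons(0, a), a), cons(cons(0, b), cons(f(cons(0, cons(b, b)), f(cons(0, b), b)), 0))))  →  cons(a, cons(cons(cons(0, a), a), cons(cons(0, b), cons(f(cons(0, b), b), 0))))   [R3 at 2.2.2.1]
3. cons(a, cons(cons(cons(0, a), a), cons(cons(0, b), cons(f(cons(0, b), b), 0))))  →  cons(a, cons(cons(cons(0, a), a), cons(cons(0, b), cons(b, 0))))   [R3 at 2.2.2.1]

cons(a, cons(cons(cons(0, a), a), cons(cons(0, b), cons(b, 0))))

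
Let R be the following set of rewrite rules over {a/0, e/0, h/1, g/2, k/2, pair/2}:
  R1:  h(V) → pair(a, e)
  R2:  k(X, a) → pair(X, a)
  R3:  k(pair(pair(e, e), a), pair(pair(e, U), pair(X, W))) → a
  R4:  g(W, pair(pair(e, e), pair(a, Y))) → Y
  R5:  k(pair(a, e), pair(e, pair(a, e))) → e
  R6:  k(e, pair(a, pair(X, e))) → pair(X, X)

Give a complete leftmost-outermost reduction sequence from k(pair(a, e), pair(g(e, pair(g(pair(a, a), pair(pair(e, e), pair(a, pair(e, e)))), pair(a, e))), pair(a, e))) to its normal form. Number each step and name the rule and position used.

e

1. k(pair(a, e), pair(g(e, pair(g(pair(a, a), pair(pair(e, e), pair(a, pair(e, e)))), pair(a, e))), pair(a, e)))  →  k(pair(a, e), pair(g(e, pair(pair(e, e), pair(a, e))), pair(a, e)))   [R4 at 2.1.2.1]
2. k(pair(a, e), pair(g(e, pair(pair(e, e), pair(a, e))), pair(a, e)))  →  k(pair(a, e), pair(e, pair(a, e)))   [R4 at 2.1]
3. k(pair(a, e), pair(e, pair(a, e)))  →  e   [R5 at ε]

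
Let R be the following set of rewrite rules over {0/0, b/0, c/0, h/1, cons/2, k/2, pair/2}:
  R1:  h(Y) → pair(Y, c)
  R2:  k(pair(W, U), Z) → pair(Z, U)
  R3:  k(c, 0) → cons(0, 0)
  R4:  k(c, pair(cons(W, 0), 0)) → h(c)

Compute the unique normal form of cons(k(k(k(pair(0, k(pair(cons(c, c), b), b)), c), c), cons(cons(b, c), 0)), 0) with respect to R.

cons(pair(cons(cons(b, c), 0), pair(b, b)), 0)

1. cons(k(k(k(pair(0, k(pair(cons(c, c), b), b)), c), c), cons(cons(b, c), 0)), 0)  →  cons(k(k(pair(c, k(pair(cons(c, c), b), b)), c), cons(cons(b, c), 0)), 0)   [R2 at 1.1.1]
2. cons(k(k(pair(c, k(pair(cons(c, c), b), b)), c), cons(cons(b, c), 0)), 0)  →  cons(k(pair(c, k(pair(cons(c, c), b), b)), cons(cons(b, c), 0)), 0)   [R2 at 1.1]
3. cons(k(pair(c, k(pair(cons(c, c), b), b)), cons(cons(b, c), 0)), 0)  →  cons(pair(cons(cons(b, c), 0), k(pair(cons(c, c), b), b)), 0)   [R2 at 1]
4. cons(pair(cons(cons(b, c), 0), k(pair(cons(c, c), b), b)), 0)  →  cons(pair(cons(cons(b, c), 0), pair(b, b)), 0)   [R2 at 1.2]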